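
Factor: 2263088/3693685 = 2^4*5^( - 1)*23^( - 1)*32119^( - 1)*141443^1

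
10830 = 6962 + 3868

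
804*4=3216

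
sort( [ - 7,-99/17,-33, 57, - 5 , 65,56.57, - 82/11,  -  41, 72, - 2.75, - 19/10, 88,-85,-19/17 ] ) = [ - 85, - 41 ,  -  33,-82/11,-7, - 99/17, - 5, - 2.75 , - 19/10,-19/17,  56.57,57, 65, 72,88]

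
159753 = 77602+82151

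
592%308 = 284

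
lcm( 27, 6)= 54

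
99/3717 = 11/413 = 0.03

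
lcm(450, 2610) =13050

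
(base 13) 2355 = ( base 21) b5f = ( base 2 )1001101101011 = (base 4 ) 1031223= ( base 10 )4971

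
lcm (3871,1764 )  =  139356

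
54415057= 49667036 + 4748021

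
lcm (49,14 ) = 98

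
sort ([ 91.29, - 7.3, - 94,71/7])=[ - 94, - 7.3, 71/7, 91.29 ] 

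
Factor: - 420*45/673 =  - 2^2*3^3*5^2*7^1*673^( - 1 ) = -18900/673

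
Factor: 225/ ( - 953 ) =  - 3^2*5^2*953^( - 1) 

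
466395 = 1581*295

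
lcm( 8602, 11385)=387090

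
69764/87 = 69764/87  =  801.89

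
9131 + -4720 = 4411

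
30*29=870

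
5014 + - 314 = 4700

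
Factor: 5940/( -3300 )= - 3^2*5^( - 1) =-9/5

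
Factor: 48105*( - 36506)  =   - 2^1*3^2 * 5^1*1069^1*18253^1=- 1756121130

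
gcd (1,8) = 1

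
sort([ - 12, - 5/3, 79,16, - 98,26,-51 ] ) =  [-98, - 51, - 12,-5/3, 16, 26, 79]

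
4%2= 0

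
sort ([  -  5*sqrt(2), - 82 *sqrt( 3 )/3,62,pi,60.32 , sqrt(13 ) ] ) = [-82 * sqrt( 3)/3,-5*sqrt( 2),pi, sqrt( 13),60.32,62] 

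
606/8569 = 606/8569 = 0.07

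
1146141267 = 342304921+803836346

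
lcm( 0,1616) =0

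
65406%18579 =9669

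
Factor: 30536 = 2^3*11^1 * 347^1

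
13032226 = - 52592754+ 65624980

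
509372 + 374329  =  883701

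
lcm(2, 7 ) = 14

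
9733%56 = 45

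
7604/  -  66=-116+26/33 = -  115.21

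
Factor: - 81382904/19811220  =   - 2^1 * 3^( - 1) * 5^(-1)*11^( - 1 )*13^( - 1 )*383^1*2309^ ( - 1 )*26561^1 = - 20345726/4952805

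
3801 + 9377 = 13178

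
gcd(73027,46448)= 1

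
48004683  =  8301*5783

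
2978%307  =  215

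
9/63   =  1/7 = 0.14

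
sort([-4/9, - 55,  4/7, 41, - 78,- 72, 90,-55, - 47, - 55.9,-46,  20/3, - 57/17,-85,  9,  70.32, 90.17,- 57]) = [-85 ,-78,-72 , - 57, - 55.9, - 55, -55,-47,  -  46, - 57/17,- 4/9, 4/7,20/3, 9 , 41,  70.32,90,90.17]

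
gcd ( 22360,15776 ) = 8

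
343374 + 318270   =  661644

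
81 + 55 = 136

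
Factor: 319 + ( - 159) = 2^5*5^1 = 160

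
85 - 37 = 48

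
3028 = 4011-983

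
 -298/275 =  - 2 + 252/275 = - 1.08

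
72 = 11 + 61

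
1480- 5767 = -4287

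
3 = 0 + 3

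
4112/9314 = 2056/4657 = 0.44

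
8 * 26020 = 208160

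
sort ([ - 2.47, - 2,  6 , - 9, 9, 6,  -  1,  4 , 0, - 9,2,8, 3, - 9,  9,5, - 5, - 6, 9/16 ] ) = [ - 9 ,-9 , - 9, - 6, - 5, - 2.47, - 2, - 1 , 0 , 9/16,2, 3 , 4, 5 , 6,6,8, 9 , 9] 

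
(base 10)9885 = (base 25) fka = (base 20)14e5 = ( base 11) 7477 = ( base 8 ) 23235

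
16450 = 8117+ 8333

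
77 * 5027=387079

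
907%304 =299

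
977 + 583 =1560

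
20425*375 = 7659375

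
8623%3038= 2547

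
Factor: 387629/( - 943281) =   -  3^(- 2 )*11^1*131^1*163^(  -  1)*269^1*643^( - 1 ) 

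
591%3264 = 591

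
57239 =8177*7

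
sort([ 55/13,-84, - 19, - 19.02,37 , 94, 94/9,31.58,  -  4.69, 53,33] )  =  [ - 84,- 19.02,  -  19, - 4.69, 55/13,94/9, 31.58,33, 37, 53,  94]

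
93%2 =1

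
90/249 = 30/83 = 0.36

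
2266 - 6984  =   - 4718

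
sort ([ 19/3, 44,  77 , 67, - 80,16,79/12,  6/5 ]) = [ - 80  ,  6/5 , 19/3, 79/12,16,44,67, 77 ] 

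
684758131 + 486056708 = 1170814839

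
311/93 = 3 + 32/93 = 3.34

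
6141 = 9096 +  - 2955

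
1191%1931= 1191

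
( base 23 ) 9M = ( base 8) 345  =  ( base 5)1404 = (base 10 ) 229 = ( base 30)7j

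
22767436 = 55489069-32721633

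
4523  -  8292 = -3769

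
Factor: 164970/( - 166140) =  -141/142 = - 2^( - 1 )*3^1*47^1*71^( - 1)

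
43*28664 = 1232552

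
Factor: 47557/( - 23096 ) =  - 2^ ( - 3)*19^1*2503^1*2887^( - 1 )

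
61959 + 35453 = 97412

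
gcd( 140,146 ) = 2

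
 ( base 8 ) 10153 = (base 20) AA3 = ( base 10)4203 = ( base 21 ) 9b3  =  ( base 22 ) 8f1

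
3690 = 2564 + 1126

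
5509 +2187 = 7696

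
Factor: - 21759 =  - 3^1*7253^1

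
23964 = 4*5991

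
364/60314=182/30157 = 0.01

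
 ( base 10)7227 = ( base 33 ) 6L0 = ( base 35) 5VH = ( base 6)53243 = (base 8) 16073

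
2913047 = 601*4847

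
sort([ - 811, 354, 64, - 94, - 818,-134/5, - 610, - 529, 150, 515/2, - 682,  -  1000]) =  [-1000, - 818, - 811,-682 , - 610, - 529, - 94,  -  134/5, 64, 150,515/2, 354]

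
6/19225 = 6/19225 = 0.00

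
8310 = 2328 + 5982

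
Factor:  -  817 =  - 19^1*43^1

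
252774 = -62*( - 4077)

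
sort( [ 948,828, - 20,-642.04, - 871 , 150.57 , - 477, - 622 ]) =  [-871, - 642.04, - 622, - 477,-20,150.57,828,948 ]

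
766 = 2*383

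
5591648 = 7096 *788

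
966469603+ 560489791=1526959394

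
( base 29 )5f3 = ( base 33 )48n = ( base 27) 69Q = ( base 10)4643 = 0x1223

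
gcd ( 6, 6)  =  6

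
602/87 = 602/87 = 6.92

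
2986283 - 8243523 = -5257240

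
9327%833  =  164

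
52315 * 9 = 470835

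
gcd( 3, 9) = 3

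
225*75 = 16875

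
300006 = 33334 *9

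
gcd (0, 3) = 3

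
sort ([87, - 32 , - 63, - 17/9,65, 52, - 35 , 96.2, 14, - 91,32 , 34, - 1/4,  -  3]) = [ - 91, - 63, - 35 , - 32, - 3, - 17/9, - 1/4, 14, 32, 34,52,65,87, 96.2 ]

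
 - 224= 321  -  545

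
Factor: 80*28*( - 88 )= -197120  =  - 2^9*5^1 *7^1 *11^1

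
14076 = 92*153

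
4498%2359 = 2139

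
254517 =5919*43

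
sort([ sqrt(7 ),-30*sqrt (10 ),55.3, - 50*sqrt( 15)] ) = [ - 50*sqrt( 15), - 30*sqrt( 10), sqrt( 7), 55.3]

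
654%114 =84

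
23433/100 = 23433/100 = 234.33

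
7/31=7/31 = 0.23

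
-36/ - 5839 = 36/5839 = 0.01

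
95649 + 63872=159521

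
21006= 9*2334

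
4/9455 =4/9455 =0.00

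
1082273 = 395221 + 687052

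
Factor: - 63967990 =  - 2^1 * 5^1 *6396799^1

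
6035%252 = 239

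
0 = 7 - 7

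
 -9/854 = - 1 + 845/854  =  - 0.01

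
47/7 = 6 + 5/7= 6.71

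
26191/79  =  331+42/79 =331.53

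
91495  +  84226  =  175721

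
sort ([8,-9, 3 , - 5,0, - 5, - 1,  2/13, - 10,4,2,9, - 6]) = [ - 10, -9, - 6,-5 ,- 5,-1,0,2/13,  2,3,4, 8, 9] 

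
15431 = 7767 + 7664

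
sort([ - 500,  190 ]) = [-500,190 ]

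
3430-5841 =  - 2411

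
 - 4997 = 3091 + -8088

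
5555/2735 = 2 + 17/547= 2.03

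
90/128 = 45/64 = 0.70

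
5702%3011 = 2691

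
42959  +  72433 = 115392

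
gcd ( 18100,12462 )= 2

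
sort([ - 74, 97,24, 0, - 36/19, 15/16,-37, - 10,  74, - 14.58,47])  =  [ - 74 , - 37, - 14.58, - 10, - 36/19, 0,15/16, 24, 47, 74, 97 ] 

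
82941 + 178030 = 260971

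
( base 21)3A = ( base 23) 34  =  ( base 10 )73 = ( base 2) 1001001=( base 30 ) 2D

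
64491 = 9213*7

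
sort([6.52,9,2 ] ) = [2,6.52,9 ]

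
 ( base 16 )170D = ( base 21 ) D80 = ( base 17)1372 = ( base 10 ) 5901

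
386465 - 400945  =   - 14480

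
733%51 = 19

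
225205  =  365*617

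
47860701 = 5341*8961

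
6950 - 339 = 6611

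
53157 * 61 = 3242577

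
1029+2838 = 3867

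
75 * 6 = 450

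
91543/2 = 91543/2  =  45771.50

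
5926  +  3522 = 9448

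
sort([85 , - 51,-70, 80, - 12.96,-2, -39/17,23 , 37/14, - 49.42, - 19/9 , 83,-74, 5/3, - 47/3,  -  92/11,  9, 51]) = [ - 74, - 70, - 51,-49.42, - 47/3,  -  12.96,  -  92/11, - 39/17, - 19/9, - 2, 5/3, 37/14, 9,23, 51,80, 83, 85]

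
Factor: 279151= 23^1*53^1*229^1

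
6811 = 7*973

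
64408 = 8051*8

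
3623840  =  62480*58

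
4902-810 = 4092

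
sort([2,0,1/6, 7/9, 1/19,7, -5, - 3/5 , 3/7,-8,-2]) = [  -  8,-5,-2,-3/5 , 0, 1/19, 1/6, 3/7, 7/9, 2, 7]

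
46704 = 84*556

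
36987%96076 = 36987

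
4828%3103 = 1725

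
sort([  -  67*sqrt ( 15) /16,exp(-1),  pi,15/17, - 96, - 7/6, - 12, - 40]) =[ - 96, - 40, - 67*sqrt( 15 )/16,-12, -7/6, exp( - 1),15/17,pi ] 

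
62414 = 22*2837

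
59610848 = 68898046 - 9287198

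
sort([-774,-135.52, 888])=[-774, - 135.52, 888]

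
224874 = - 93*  (  -  2418 ) 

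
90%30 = 0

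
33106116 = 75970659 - 42864543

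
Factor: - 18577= - 13^1 * 1429^1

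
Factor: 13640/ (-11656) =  -5^1 * 11^1*47^( - 1 )  =  -55/47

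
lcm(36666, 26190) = 183330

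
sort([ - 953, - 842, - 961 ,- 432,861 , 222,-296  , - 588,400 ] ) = [ - 961,  -  953, - 842,  -  588 ,- 432, - 296,222, 400,861 ]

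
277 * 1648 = 456496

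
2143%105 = 43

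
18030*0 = 0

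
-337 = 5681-6018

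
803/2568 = 803/2568= 0.31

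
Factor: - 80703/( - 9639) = 3^(-1 )*7^1 * 17^( -1)*61^1 = 427/51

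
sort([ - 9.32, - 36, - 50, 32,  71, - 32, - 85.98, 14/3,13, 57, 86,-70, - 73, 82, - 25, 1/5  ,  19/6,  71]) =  [-85.98, - 73, - 70, - 50,-36, - 32, - 25, - 9.32,1/5, 19/6, 14/3, 13,  32,57, 71, 71,82, 86] 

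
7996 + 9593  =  17589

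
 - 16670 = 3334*( - 5) 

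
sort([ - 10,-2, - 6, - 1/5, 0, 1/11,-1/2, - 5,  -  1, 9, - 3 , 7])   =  [ - 10, - 6 ,-5  ,-3, - 2,-1, - 1/2, - 1/5,0,1/11,7,9] 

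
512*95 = 48640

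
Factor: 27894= 2^1* 3^1*4649^1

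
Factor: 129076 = 2^2*23^2 * 61^1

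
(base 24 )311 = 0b11011011001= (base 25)2k3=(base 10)1753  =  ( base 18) 577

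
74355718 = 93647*794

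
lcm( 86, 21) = 1806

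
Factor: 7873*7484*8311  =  2^2*1871^1 *7873^1* 8311^1 = 489696852452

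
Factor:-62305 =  - 5^1 * 17^1 * 733^1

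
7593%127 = 100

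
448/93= 448/93 = 4.82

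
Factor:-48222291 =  - 3^1* 13^2 *227^1*419^1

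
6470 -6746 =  - 276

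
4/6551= 4/6551 = 0.00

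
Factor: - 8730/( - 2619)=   10/3 = 2^1*3^( - 1 )*5^1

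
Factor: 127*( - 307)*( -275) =5^2*11^1*127^1*307^1=10721975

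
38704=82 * 472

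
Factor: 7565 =5^1 * 17^1*89^1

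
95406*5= 477030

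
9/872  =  9/872  =  0.01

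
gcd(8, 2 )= 2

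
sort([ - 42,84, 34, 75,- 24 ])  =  [-42, - 24,34, 75, 84]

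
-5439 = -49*111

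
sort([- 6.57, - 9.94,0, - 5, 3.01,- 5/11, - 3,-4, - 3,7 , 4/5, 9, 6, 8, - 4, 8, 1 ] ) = [ - 9.94,-6.57, - 5, - 4, - 4,-3, - 3, - 5/11, 0, 4/5, 1,3.01, 6, 7, 8, 8,9 ] 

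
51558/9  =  17186/3 = 5728.67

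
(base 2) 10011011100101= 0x26e5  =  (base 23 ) iil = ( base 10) 9957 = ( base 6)114033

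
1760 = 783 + 977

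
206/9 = 206/9  =  22.89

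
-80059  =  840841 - 920900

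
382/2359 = 382/2359 = 0.16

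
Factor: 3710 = 2^1*5^1*7^1*53^1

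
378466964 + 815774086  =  1194241050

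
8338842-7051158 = 1287684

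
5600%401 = 387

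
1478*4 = 5912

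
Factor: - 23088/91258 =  - 2^3*3^1*  13^1*37^1*103^(- 1) *443^( - 1)= - 11544/45629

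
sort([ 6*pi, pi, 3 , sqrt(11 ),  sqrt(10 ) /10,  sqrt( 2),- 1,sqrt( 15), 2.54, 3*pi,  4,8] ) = [ - 1,sqrt( 10)/10,  sqrt( 2),2.54 , 3,pi,sqrt( 11),sqrt( 15 ),4,8,3*pi,6*pi ] 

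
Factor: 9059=9059^1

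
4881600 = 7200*678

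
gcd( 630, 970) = 10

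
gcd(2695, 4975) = 5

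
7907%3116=1675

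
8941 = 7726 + 1215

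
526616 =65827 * 8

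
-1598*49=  - 78302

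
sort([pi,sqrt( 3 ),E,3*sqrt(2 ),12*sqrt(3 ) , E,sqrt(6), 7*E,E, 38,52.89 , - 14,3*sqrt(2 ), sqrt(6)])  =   [ - 14,sqrt(3),sqrt(6 ),sqrt( 6),E, E, E,pi,3*sqrt( 2),3*sqrt( 2) , 7*E, 12*  sqrt(3 ), 38,52.89] 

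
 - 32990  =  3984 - 36974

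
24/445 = 24/445 = 0.05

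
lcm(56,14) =56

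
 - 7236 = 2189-9425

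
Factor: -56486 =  - 2^1*61^1*463^1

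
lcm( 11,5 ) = 55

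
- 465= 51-516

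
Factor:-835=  - 5^1*167^1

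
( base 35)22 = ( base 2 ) 1001000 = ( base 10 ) 72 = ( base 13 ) 57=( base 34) 24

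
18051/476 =37 + 439/476 = 37.92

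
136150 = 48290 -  - 87860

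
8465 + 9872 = 18337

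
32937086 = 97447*338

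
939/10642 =3/34 =0.09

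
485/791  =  485/791 = 0.61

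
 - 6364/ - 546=3182/273 = 11.66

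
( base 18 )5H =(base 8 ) 153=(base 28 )3N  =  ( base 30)3h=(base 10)107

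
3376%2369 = 1007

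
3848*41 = 157768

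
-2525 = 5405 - 7930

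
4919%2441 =37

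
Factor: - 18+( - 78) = - 2^5 * 3^1 = - 96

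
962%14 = 10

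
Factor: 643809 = 3^1 * 214603^1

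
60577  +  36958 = 97535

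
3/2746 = 3/2746 = 0.00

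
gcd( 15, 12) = 3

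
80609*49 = 3949841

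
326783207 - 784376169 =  - 457592962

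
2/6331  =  2/6331=0.00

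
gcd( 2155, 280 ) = 5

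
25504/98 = 260+ 12/49  =  260.24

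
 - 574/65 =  - 574/65 = - 8.83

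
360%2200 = 360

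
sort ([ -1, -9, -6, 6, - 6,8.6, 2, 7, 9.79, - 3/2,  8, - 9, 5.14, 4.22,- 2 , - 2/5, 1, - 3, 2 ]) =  [ - 9, - 9,- 6,-6, - 3,  -  2, - 3/2, -1,-2/5 , 1,2,2,4.22, 5.14, 6 , 7, 8 , 8.6,  9.79]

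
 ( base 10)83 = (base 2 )1010011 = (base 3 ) 10002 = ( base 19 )47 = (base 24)3B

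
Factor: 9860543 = 7^1*11^1*79^1*1621^1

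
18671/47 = 397 + 12/47 = 397.26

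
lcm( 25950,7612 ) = 570900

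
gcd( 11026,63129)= 1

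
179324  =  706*254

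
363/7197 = 121/2399 = 0.05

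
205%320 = 205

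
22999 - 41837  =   - 18838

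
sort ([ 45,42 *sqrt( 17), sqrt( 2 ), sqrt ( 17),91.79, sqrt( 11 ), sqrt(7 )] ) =[ sqrt( 2),sqrt(7 ), sqrt(11),sqrt ( 17),  45, 91.79, 42*sqrt (17 )]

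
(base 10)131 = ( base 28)4J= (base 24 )5b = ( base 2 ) 10000011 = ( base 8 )203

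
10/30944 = 5/15472 = 0.00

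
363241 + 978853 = 1342094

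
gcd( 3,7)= 1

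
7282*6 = 43692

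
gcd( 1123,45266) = 1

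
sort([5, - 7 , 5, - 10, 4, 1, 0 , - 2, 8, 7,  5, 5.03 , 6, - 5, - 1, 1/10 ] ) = [ - 10, - 7, - 5, - 2, - 1,0,1/10, 1,4,5, 5,5, 5.03, 6,7,8 ] 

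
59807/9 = 6645+2/9 = 6645.22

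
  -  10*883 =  - 8830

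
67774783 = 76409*887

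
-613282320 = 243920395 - 857202715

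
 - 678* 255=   -172890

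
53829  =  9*5981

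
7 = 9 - 2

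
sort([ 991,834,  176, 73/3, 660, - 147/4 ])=[ - 147/4, 73/3,176,660,834, 991] 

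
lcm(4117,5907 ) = 135861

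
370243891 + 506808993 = 877052884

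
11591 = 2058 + 9533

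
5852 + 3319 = 9171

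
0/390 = 0 = 0.00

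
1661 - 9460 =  - 7799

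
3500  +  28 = 3528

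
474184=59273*8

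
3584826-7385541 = - 3800715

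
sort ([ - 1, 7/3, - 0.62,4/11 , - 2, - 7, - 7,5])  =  [ - 7, - 7,-2, - 1, - 0.62,4/11,7/3,5 ]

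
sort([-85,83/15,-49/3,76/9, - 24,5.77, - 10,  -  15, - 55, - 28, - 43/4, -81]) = [ - 85, - 81,-55 ,- 28, -24, - 49/3, - 15, - 43/4 , - 10  ,  83/15,5.77, 76/9 ]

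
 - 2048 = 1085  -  3133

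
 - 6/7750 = -3/3875= -  0.00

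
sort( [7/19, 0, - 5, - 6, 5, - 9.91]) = [ - 9.91,-6, - 5, 0,7/19, 5 ] 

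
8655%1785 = 1515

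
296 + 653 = 949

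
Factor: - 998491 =- 13^1 * 89^1*863^1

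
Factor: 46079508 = 2^2*3^1*3839959^1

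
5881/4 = 5881/4 = 1470.25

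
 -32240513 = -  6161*5233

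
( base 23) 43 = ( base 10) 95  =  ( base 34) 2R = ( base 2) 1011111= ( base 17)5A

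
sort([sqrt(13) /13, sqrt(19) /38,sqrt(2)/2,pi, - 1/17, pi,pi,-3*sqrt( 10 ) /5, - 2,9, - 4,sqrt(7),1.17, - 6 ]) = [ - 6, - 4, - 2, - 3*sqrt( 10 )/5,- 1/17, sqrt( 19) /38, sqrt( 13) /13,sqrt(2 ) /2,1.17,sqrt( 7),pi  ,  pi,pi, 9]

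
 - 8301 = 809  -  9110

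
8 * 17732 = 141856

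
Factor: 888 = 2^3*3^1*37^1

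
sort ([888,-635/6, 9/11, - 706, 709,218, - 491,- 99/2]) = [-706, - 491, - 635/6, - 99/2,9/11, 218,709, 888]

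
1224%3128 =1224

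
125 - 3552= - 3427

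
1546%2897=1546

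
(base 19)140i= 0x2081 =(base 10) 8321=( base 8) 20201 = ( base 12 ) 4995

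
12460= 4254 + 8206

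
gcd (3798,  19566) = 18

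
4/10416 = 1/2604 = 0.00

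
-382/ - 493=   382/493 = 0.77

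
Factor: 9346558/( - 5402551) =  - 2^1 * 7^(-1) * 11^( - 1)*13^1*70163^( - 1 )*359483^1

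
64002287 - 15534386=48467901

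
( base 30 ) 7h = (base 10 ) 227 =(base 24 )9b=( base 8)343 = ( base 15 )102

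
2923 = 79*37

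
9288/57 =3096/19=162.95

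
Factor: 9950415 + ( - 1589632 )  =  47^1*177889^1   =  8360783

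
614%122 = 4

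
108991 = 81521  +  27470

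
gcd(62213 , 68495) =1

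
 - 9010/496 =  - 19 + 207/248 = - 18.17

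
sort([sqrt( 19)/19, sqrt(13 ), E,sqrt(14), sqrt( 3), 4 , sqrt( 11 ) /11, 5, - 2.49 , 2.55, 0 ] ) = [  -  2.49, 0,sqrt ( 19)/19, sqrt(11)/11, sqrt(3), 2.55 , E, sqrt(13 ), sqrt ( 14),4,5]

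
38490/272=19245/136 = 141.51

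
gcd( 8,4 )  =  4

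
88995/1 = 88995 = 88995.00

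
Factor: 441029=441029^1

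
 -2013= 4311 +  - 6324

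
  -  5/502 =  - 5/502 = - 0.01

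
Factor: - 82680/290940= - 106/373 = - 2^1 * 53^1*373^( - 1)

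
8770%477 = 184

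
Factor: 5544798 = 2^1*3^1*7^1*132019^1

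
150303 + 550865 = 701168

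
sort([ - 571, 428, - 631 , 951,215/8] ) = [ - 631,  -  571,215/8,428,951 ] 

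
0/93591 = 0 = 0.00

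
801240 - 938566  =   -137326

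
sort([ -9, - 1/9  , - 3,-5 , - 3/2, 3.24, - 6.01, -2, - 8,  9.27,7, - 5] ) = [ - 9, - 8, - 6.01, - 5, -5, - 3, - 2, - 3/2,  -  1/9,3.24, 7,  9.27] 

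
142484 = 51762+90722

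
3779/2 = 1889 + 1/2  =  1889.50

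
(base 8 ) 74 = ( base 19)33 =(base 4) 330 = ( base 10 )60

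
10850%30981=10850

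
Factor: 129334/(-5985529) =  - 2^1*11^(-1 )*64667^1*544139^(-1) 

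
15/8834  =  15/8834  =  0.00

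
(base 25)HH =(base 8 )672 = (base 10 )442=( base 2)110111010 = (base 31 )E8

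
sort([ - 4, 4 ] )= [  -  4,4]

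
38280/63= 12760/21 = 607.62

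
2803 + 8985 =11788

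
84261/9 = 9362 + 1/3 = 9362.33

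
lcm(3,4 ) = 12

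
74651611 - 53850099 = 20801512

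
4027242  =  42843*94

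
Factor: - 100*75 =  - 2^2*3^1*5^4 = - 7500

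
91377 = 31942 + 59435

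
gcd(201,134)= 67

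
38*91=3458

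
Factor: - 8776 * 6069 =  - 2^3 * 3^1*7^1*17^2 * 1097^1 = - 53261544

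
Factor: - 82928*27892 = - 2313027776 = - 2^6*  19^1*71^1* 73^1*367^1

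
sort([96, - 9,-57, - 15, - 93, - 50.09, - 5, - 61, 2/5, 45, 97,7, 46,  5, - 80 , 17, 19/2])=[ - 93,  -  80, - 61,- 57,-50.09, - 15, - 9 ,  -  5,2/5, 5, 7,  19/2, 17,45,46, 96,  97] 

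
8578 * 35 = 300230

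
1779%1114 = 665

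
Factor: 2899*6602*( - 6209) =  - 2^1*7^1*13^1 * 223^1*887^1*3301^1 = - 118835280382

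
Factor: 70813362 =2^1* 3^1*31^1 * 317^1 * 1201^1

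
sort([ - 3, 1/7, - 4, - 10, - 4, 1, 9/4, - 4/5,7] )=[ - 10 ,-4, - 4 , - 3,  -  4/5,1/7,  1,9/4, 7]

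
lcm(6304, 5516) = 44128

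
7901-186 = 7715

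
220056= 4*55014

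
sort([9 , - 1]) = [-1, 9 ]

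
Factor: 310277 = 11^1*67^1*421^1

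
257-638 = -381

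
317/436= 317/436  =  0.73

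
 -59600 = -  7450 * 8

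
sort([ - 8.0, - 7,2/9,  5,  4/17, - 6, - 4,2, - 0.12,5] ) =[ - 8.0, - 7, - 6,-4,-0.12,2/9,4/17,2,  5,5]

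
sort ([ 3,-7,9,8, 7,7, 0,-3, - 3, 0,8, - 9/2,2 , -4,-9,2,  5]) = [ -9,-7, - 9/2,-4, - 3,-3,0,0,2 , 2, 3, 5, 7, 7, 8,8,  9]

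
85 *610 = 51850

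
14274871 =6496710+7778161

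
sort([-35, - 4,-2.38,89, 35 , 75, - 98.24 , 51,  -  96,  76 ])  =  [ - 98.24, -96, - 35,-4, - 2.38 , 35,51, 75, 76, 89 ]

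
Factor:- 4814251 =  - 13^1*107^1 * 3461^1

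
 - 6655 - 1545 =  - 8200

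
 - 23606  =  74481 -98087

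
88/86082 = 44/43041 = 0.00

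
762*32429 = 24710898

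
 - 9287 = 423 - 9710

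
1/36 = 1/36 = 0.03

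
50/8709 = 50/8709 = 0.01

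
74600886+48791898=123392784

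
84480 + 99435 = 183915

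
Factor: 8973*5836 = 52366428 = 2^2*3^2*997^1*1459^1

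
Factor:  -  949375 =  - 5^4 * 7^2 * 31^1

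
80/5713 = 80/5713= 0.01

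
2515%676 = 487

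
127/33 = 127/33 =3.85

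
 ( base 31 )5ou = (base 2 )1010111001011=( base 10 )5579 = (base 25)8n4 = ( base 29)6ib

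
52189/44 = 52189/44 = 1186.11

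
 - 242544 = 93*( - 2608) 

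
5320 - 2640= 2680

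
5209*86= 447974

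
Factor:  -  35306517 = - 3^1*109^1*107971^1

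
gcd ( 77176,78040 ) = 8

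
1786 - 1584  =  202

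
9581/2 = 9581/2 = 4790.50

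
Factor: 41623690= 2^1*5^1*461^1*9029^1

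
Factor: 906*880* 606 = 2^6*3^2*5^1 * 11^1*101^1*  151^1=483151680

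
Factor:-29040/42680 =-2^1*3^1*11^1*97^( - 1)= -66/97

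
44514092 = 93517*476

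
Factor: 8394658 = 2^1*89^1*47161^1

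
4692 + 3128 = 7820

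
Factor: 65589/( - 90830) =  - 2^( - 1 )*3^1*5^ ( - 1)*31^( - 1 )*293^( - 1 )*21863^1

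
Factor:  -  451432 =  - 2^3*73^1*773^1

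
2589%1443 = 1146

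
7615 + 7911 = 15526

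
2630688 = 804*3272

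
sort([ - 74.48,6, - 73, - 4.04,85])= [ - 74.48,  -  73,-4.04, 6, 85 ] 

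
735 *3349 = 2461515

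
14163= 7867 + 6296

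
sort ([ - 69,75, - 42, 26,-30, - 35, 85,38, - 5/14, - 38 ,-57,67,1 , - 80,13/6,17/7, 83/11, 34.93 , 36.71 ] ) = [- 80, - 69, - 57, - 42, - 38,-35, - 30, - 5/14,1,13/6,17/7,83/11,  26, 34.93, 36.71,38,67,75, 85 ]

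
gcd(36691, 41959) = 1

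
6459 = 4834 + 1625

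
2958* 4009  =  11858622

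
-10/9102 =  - 5/4551 = -0.00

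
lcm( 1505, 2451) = 85785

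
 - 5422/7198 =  - 2711/3599= - 0.75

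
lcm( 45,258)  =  3870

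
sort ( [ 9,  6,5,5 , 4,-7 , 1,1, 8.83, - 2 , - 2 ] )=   [  -  7 , -2, - 2, 1, 1, 4 , 5, 5,6, 8.83, 9 ]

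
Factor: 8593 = 13^1*661^1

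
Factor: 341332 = 2^2 *85333^1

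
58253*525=30582825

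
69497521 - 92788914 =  - 23291393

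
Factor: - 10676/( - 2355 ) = 68/15=   2^2*3^ (  -  1 )*5^(-1) * 17^1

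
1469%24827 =1469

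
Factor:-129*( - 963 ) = 124227  =  3^3*43^1*107^1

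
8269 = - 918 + 9187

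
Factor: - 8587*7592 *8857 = -2^3*13^1 * 17^1*31^1 * 73^1*277^1*521^1  =  -577410007928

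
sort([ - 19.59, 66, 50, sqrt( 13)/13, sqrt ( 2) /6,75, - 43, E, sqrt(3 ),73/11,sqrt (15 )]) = [ - 43,- 19.59,sqrt( 2 )/6,sqrt(13) /13, sqrt(3 ), E,sqrt(15 ),73/11,50, 66, 75 ] 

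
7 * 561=3927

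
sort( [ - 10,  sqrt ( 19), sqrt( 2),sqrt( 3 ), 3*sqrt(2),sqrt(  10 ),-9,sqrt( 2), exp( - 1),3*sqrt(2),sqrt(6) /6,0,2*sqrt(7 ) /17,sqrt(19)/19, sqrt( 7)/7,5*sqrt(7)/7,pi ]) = [ - 10, - 9,0,  sqrt(19)/19,2 * sqrt( 7)/17, exp( - 1), sqrt( 7 )/7,sqrt( 6)/6, sqrt( 2 ),sqrt( 2 ),sqrt( 3 ), 5*sqrt( 7 ) /7,pi,sqrt( 10),3*sqrt(2),3*sqrt( 2),  sqrt( 19 )]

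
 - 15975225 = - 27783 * 575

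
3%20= 3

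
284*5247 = 1490148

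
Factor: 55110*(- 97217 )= - 5357628870 = - 2^1  *3^1*5^1 *11^1 * 67^1 *167^1*1451^1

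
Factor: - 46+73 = 27 = 3^3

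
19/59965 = 19/59965 = 0.00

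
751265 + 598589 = 1349854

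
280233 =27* 10379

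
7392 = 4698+2694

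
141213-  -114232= 255445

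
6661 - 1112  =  5549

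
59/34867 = 59/34867 = 0.00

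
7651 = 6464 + 1187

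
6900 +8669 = 15569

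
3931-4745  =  -814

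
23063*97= 2237111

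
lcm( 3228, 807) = 3228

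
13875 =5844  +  8031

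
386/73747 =386/73747  =  0.01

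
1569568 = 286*5488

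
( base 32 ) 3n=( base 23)54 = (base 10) 119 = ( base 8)167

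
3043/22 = 3043/22  =  138.32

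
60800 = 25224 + 35576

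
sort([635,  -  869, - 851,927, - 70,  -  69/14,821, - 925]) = [-925  , - 869 , -851, - 70, - 69/14,635,  821,927]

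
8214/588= 1369/98 = 13.97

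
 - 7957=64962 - 72919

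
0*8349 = 0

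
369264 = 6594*56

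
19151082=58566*327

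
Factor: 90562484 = 2^2*89^1*254389^1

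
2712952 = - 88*( - 30829 )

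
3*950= 2850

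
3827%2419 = 1408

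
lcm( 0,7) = 0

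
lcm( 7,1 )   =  7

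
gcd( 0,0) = 0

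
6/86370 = 1/14395 = 0.00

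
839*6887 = 5778193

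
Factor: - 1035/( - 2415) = 3/7 =3^1* 7^ ( - 1) 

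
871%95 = 16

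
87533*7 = 612731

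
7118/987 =7118/987 = 7.21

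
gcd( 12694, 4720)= 2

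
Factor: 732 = 2^2 * 3^1*61^1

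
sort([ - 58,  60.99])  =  [ - 58,60.99]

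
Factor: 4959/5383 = 3^2*7^ ( - 1) * 19^1*29^1*769^(  -  1 )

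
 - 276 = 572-848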